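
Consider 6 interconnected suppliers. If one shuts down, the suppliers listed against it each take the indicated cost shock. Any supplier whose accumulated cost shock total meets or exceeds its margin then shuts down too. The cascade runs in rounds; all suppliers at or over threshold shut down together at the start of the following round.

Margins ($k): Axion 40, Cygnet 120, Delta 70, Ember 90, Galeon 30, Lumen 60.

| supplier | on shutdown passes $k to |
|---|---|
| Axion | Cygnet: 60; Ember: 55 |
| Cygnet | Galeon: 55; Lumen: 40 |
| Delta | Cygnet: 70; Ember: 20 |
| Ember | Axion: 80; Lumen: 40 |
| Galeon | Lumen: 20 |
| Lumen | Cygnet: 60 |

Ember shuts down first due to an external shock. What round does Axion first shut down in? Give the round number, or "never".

Round 1 — Ember shuts down (initial).
  Axion: +80 → 80 ≥ 40
  Lumen: +40 → 40 < 60
Round 2 — Axion shuts down.
  Cygnet: +60 → 60 < 120
No further shutdowns.

2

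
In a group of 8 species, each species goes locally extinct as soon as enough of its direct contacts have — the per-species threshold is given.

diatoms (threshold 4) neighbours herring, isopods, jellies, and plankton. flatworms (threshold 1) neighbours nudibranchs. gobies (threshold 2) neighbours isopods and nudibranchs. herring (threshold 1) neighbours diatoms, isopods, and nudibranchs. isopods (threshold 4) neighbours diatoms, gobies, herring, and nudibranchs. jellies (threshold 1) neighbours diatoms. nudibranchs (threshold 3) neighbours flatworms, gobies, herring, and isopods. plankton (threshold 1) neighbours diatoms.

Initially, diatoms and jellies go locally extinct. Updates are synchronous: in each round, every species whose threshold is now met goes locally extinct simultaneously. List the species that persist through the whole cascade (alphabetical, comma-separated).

Round 1 — diatoms, jellies go locally extinct (initial).
Round 2 — checking thresholds:
  herring: 1 of 3 neighbours ≥ 1, goes locally extinct.
  isopods: 1 of 4 neighbours < 4, below threshold.
  plankton: 1 of 1 neighbours ≥ 1, goes locally extinct.
Round 3 — no new extinctions; cascade stops.

flatworms, gobies, isopods, nudibranchs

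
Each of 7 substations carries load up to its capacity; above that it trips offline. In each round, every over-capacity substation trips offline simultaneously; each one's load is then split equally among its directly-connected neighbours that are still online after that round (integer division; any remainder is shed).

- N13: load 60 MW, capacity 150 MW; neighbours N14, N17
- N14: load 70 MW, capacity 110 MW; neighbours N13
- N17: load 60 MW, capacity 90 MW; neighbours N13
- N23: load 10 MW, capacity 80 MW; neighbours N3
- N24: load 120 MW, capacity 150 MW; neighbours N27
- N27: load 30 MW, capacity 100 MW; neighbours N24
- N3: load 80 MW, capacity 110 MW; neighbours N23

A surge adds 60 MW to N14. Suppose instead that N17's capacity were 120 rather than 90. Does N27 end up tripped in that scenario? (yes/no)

no

With N17's capacity at 120:
Round 1 — N14 at 130 > 110. N14 trips offline.
  N14 sheds 130 MW to N13: 130 each.
    N13: 60+130 = 190 > 150
Round 2 — N13 trips offline.
  N13 sheds 190 MW to N17: 190 each.
    N17: 60+190 = 250 > 120
Round 3 — N17 trips offline.
  N17 sheds 250 MW: no online neighbours, lost.
No further trips.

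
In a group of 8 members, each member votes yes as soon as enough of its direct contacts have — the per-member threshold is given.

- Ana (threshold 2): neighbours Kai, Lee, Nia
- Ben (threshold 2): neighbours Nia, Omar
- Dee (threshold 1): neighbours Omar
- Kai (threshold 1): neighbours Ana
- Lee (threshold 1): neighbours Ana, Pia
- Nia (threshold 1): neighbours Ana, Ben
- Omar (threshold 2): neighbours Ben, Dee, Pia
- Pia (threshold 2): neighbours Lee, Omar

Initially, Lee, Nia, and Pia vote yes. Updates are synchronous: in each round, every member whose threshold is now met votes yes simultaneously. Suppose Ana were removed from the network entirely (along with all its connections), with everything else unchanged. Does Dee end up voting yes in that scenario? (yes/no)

With Ana removed:
Round 1 — Lee, Nia, Pia vote yes (initial).
Round 2 — no new yes votes; cascade stops.

no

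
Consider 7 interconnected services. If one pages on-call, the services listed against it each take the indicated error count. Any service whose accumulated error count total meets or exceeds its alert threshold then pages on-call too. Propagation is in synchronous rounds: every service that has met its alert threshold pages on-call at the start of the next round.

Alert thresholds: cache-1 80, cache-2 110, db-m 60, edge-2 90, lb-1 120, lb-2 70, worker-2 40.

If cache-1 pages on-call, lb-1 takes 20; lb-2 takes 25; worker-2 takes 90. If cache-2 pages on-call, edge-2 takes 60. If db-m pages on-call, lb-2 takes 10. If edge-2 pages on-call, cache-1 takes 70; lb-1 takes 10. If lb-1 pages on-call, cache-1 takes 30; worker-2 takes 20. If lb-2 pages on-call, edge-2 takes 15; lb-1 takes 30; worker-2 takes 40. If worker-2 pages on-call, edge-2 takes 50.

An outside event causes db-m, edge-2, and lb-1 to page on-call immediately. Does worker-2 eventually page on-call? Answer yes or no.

yes

Round 1 — db-m, edge-2, lb-1 page on-call (initial).
  cache-1: +70+30 → 100 ≥ 80
  lb-2: +10 → 10 < 70
  worker-2: +20 → 20 < 40
Round 2 — cache-1 pages on-call.
  lb-2: +25 → 35 < 70
  worker-2: +90 → 110 ≥ 40
Round 3 — worker-2 pages on-call.
No further pages.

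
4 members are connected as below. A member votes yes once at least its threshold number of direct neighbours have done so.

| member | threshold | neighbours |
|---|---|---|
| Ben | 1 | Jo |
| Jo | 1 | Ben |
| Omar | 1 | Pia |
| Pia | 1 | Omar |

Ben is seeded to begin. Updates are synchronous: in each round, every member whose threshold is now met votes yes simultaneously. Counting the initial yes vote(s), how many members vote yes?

2

Round 1 — Ben votes yes (initial).
Round 2 — checking thresholds:
  Jo: 1 of 1 neighbours ≥ 1, votes yes.
Round 3 — no new yes votes; cascade stops.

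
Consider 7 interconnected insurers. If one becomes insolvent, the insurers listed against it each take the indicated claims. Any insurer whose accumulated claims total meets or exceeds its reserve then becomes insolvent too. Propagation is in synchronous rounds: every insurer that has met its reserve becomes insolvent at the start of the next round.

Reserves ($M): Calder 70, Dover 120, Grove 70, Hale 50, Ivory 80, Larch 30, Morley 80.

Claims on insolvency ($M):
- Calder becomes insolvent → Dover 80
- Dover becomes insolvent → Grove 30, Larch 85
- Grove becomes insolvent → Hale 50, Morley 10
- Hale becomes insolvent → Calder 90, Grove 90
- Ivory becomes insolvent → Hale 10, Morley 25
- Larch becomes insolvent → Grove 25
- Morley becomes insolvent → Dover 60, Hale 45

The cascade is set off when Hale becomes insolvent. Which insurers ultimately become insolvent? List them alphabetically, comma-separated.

Calder, Grove, Hale

Round 1 — Hale becomes insolvent (initial).
  Calder: +90 → 90 ≥ 70
  Grove: +90 → 90 ≥ 70
Round 2 — Calder, Grove become insolvent.
  Dover: +80 → 80 < 120
  Morley: +10 → 10 < 80
No further insolvencies.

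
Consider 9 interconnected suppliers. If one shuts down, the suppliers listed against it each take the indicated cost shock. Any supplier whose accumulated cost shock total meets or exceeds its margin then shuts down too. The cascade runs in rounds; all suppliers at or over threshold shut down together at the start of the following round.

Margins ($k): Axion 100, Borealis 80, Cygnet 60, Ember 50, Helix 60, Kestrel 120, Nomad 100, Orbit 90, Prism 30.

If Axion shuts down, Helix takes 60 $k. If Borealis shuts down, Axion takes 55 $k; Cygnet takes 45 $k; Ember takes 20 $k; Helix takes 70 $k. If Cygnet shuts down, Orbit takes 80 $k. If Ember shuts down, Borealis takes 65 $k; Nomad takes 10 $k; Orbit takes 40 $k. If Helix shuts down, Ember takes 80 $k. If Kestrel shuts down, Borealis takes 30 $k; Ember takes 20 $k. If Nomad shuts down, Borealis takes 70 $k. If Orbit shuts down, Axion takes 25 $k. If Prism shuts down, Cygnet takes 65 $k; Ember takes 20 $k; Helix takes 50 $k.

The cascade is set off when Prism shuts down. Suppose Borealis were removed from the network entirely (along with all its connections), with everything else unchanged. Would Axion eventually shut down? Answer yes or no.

no

With Borealis removed:
Round 1 — Prism shuts down (initial).
  Cygnet: +65 → 65 ≥ 60
  Ember: +20 → 20 < 50
  Helix: +50 → 50 < 60
Round 2 — Cygnet shuts down.
  Orbit: +80 → 80 < 90
No further shutdowns.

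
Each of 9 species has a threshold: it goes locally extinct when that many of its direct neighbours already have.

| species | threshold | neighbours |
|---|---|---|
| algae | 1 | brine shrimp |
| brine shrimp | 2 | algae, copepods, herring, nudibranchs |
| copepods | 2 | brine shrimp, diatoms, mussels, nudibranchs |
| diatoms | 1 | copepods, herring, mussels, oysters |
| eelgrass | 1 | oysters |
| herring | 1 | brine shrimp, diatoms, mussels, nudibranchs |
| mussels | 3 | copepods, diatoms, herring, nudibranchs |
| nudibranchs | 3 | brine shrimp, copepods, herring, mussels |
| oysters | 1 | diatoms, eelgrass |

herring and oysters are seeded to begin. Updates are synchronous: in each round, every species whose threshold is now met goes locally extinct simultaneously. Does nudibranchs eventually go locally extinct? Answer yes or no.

no

Round 1 — herring, oysters go locally extinct (initial).
Round 2 — checking thresholds:
  brine shrimp: 1 of 4 neighbours < 2, below threshold.
  diatoms: 2 of 4 neighbours ≥ 1, goes locally extinct.
  eelgrass: 1 of 1 neighbours ≥ 1, goes locally extinct.
  mussels: 1 of 4 neighbours < 3, below threshold.
  nudibranchs: 1 of 4 neighbours < 3, below threshold.
Round 3 — no new extinctions; cascade stops.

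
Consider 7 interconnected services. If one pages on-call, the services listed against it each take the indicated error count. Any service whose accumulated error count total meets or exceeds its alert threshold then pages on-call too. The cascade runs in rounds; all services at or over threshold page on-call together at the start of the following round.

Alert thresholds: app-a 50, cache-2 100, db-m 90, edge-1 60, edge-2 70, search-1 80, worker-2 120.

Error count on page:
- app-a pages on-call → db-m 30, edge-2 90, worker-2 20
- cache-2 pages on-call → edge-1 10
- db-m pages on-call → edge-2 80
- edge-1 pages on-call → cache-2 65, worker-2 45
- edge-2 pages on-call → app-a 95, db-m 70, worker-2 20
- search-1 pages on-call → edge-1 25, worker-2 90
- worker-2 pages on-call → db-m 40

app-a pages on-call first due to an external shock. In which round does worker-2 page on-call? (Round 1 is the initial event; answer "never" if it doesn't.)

never

Round 1 — app-a pages on-call (initial).
  db-m: +30 → 30 < 90
  edge-2: +90 → 90 ≥ 70
  worker-2: +20 → 20 < 120
Round 2 — edge-2 pages on-call.
  db-m: +70 → 100 ≥ 90
  worker-2: +20 → 40 < 120
Round 3 — db-m pages on-call.
No further pages.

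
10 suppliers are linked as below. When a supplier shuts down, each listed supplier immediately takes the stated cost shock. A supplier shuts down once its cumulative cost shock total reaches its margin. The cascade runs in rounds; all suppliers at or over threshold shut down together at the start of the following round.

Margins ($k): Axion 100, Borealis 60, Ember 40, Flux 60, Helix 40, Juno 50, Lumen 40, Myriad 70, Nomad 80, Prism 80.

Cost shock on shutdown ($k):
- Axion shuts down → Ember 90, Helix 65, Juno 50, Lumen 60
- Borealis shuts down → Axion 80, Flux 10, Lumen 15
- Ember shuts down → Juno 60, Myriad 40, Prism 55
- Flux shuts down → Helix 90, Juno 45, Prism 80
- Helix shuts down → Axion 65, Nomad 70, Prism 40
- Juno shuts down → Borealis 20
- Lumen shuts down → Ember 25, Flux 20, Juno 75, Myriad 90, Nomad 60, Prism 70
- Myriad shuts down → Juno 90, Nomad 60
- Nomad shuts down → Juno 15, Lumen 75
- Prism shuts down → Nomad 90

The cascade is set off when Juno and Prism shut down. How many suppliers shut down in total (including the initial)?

5

Round 1 — Juno, Prism shut down (initial).
  Borealis: +20 → 20 < 60
  Nomad: +90 → 90 ≥ 80
Round 2 — Nomad shuts down.
  Lumen: +75 → 75 ≥ 40
Round 3 — Lumen shuts down.
  Ember: +25 → 25 < 40
  Flux: +20 → 20 < 60
  Myriad: +90 → 90 ≥ 70
Round 4 — Myriad shuts down.
No further shutdowns.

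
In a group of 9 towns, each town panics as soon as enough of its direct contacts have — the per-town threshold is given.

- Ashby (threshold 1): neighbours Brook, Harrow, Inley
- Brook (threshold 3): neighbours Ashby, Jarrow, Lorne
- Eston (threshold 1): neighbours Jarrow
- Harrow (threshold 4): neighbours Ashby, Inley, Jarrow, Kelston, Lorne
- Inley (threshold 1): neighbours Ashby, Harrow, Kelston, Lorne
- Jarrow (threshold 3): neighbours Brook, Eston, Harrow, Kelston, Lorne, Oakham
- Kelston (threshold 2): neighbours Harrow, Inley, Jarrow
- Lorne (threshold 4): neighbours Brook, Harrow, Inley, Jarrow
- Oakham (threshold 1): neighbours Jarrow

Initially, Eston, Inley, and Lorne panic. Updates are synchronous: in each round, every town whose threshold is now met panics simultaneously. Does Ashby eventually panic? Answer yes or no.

yes

Round 1 — Eston, Inley, Lorne panic (initial).
Round 2 — checking thresholds:
  Ashby: 1 of 3 neighbours ≥ 1, panics.
  Brook: 1 of 3 neighbours < 3, not yet.
  Harrow: 2 of 5 neighbours < 4, not yet.
  Jarrow: 2 of 6 neighbours < 3, not yet.
  Kelston: 1 of 3 neighbours < 2, not yet.
Round 3 — no new panics; cascade stops.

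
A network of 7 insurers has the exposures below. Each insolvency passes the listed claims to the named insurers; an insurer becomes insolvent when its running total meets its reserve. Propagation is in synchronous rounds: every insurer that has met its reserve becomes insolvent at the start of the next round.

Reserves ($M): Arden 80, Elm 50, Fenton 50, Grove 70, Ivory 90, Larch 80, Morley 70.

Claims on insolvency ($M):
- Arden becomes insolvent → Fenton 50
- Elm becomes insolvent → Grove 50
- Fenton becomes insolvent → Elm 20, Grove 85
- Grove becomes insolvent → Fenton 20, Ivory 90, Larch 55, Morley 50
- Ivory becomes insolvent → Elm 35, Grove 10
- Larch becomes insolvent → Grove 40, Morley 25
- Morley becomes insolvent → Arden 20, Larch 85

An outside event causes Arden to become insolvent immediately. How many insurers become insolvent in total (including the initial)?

Round 1 — Arden becomes insolvent (initial).
  Fenton: +50 → 50 ≥ 50
Round 2 — Fenton becomes insolvent.
  Elm: +20 → 20 < 50
  Grove: +85 → 85 ≥ 70
Round 3 — Grove becomes insolvent.
  Ivory: +90 → 90 ≥ 90
  Larch: +55 → 55 < 80
  Morley: +50 → 50 < 70
Round 4 — Ivory becomes insolvent.
  Elm: +35 → 55 ≥ 50
Round 5 — Elm becomes insolvent.
No further insolvencies.

5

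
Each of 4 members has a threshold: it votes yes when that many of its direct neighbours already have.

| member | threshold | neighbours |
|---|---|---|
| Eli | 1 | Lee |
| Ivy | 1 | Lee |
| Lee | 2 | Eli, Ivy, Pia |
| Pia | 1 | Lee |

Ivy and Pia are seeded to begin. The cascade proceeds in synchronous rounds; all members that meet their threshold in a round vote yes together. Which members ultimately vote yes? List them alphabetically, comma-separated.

Eli, Ivy, Lee, Pia

Round 1 — Ivy, Pia vote yes (initial).
Round 2 — checking thresholds:
  Lee: 2 of 3 neighbours ≥ 2, votes yes.
Round 3 — checking thresholds:
  Eli: 1 of 1 neighbours ≥ 1, votes yes.
Round 4 — no new yes votes; cascade stops.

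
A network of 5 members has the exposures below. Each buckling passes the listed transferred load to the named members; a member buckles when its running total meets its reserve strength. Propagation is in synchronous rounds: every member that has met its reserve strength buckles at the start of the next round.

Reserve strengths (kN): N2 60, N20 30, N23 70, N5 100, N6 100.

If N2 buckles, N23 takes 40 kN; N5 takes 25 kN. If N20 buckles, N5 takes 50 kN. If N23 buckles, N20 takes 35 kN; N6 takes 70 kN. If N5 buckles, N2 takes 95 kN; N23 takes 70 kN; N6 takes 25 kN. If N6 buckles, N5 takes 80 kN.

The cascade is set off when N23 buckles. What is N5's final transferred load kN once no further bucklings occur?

Round 1 — N23 buckles (initial).
  N20: +35 → 35 ≥ 30
  N6: +70 → 70 < 100
Round 2 — N20 buckles.
  N5: +50 → 50 < 100
No further bucklings.

50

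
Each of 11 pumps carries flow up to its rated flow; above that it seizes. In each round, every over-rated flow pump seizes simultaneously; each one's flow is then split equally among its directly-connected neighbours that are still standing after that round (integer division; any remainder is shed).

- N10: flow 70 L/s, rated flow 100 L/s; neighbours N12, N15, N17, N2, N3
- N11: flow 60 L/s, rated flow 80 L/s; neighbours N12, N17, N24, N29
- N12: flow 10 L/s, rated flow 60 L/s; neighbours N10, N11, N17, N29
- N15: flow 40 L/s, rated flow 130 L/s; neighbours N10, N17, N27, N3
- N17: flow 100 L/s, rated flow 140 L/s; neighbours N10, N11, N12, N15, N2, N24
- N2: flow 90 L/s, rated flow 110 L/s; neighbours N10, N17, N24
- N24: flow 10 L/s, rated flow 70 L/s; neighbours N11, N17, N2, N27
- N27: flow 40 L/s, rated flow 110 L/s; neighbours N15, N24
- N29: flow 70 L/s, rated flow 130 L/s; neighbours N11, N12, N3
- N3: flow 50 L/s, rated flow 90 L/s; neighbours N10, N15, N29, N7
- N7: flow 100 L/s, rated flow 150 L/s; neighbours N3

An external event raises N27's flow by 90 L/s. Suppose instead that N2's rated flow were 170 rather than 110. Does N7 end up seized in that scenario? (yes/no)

yes

With N2's rated flow at 170:
Round 1 — N27 at 130 > 110. N27 seizes.
  N27 sheds 130 L/s to N15, N24: 65 each.
    N15: 40+65 = 105 ≤ 130
    N24: 10+65 = 75 > 70
Round 2 — N24 seizes.
  N24 sheds 75 L/s to N11, N17, N2: 25 each.
    N11: 60+25 = 85 > 80
    N17: 100+25 = 125 ≤ 140
    N2: 90+25 = 115 ≤ 170
Round 3 — N11 seizes.
  N11 sheds 85 L/s to N12, N17, N29: 28 each (1 lost).
    N12: 10+28 = 38 ≤ 60
    N17: 125+28 = 153 > 140
    N29: 70+28 = 98 ≤ 130
Round 4 — N17 seizes.
  N17 sheds 153 L/s to N10, N12, N15, N2: 38 each (1 lost).
    N10: 70+38 = 108 > 100
    N12: 38+38 = 76 > 60
    N15: 105+38 = 143 > 130
    N2: 115+38 = 153 ≤ 170
Round 5 — N10, N12, N15 seize.
  N10 sheds 108 L/s to N2, N3: 54 each.
    N2: 153+54 = 207 > 170
    N3: 50+54 = 104 > 90
  N12 sheds 76 L/s to N29: 76 each.
    N29: 98+76 = 174 > 130
  N15 sheds 143 L/s to N3: 143 each.
    N3: 104+143 = 247 > 90
Round 6 — N2, N29, N3 seize.
  N2 sheds 207 L/s: no online neighbours, lost.
  N29 sheds 174 L/s: no online neighbours, lost.
  N3 sheds 247 L/s to N7: 247 each.
    N7: 100+247 = 347 > 150
Round 7 — N7 seizes.
  N7 sheds 347 L/s: no online neighbours, lost.
No further seizures.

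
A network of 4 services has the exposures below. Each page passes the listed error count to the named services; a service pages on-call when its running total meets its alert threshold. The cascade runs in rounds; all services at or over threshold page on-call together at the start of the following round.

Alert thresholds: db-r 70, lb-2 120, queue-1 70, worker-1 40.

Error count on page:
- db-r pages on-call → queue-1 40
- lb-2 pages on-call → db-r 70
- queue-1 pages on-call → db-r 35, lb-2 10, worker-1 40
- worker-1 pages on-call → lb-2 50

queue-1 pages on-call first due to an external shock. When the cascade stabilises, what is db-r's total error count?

Round 1 — queue-1 pages on-call (initial).
  db-r: +35 → 35 < 70
  lb-2: +10 → 10 < 120
  worker-1: +40 → 40 ≥ 40
Round 2 — worker-1 pages on-call.
  lb-2: +50 → 60 < 120
No further pages.

35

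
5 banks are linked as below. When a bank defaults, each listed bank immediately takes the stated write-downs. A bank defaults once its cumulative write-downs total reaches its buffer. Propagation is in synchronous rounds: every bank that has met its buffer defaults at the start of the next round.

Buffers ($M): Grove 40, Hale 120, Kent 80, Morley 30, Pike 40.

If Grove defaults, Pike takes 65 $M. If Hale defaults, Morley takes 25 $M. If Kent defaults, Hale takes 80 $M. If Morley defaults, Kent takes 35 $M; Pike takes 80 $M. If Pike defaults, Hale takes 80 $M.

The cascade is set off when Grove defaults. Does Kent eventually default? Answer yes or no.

no

Round 1 — Grove defaults (initial).
  Pike: +65 → 65 ≥ 40
Round 2 — Pike defaults.
  Hale: +80 → 80 < 120
No further defaults.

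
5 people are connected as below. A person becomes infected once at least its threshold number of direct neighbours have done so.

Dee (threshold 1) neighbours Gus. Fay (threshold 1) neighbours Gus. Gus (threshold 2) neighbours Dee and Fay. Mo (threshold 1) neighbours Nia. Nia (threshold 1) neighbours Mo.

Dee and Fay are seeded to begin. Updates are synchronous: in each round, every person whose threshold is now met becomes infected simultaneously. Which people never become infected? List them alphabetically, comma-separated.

Mo, Nia

Round 1 — Dee, Fay become infected (initial).
Round 2 — checking thresholds:
  Gus: 2 of 2 neighbours ≥ 2, becomes infected.
Round 3 — no new infections; cascade stops.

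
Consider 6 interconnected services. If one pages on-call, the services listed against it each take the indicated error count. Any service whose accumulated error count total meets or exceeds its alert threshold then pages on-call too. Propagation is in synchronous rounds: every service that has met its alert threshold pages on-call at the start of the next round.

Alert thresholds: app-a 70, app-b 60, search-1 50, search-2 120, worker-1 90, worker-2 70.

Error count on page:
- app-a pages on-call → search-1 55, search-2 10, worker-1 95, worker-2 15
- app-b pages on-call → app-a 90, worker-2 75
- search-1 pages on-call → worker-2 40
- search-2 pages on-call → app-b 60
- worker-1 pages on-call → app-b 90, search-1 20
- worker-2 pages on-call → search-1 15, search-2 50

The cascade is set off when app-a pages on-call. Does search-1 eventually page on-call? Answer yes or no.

Round 1 — app-a pages on-call (initial).
  search-1: +55 → 55 ≥ 50
  search-2: +10 → 10 < 120
  worker-1: +95 → 95 ≥ 90
  worker-2: +15 → 15 < 70
Round 2 — search-1, worker-1 page on-call.
  app-b: +90 → 90 ≥ 60
  worker-2: +40 → 55 < 70
Round 3 — app-b pages on-call.
  worker-2: +75 → 130 ≥ 70
Round 4 — worker-2 pages on-call.
  search-2: +50 → 60 < 120
No further pages.

yes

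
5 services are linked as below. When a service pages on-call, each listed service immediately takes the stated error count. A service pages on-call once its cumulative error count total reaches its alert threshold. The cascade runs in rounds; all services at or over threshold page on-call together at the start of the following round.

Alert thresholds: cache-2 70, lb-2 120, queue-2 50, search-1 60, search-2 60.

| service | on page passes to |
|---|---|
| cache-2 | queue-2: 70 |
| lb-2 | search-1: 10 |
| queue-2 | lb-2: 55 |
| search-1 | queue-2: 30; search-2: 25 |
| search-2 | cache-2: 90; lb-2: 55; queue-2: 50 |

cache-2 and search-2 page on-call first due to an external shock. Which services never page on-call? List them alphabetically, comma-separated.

lb-2, search-1

Round 1 — cache-2, search-2 page on-call (initial).
  lb-2: +55 → 55 < 120
  queue-2: +70+50 → 120 ≥ 50
Round 2 — queue-2 pages on-call.
  lb-2: +55 → 110 < 120
No further pages.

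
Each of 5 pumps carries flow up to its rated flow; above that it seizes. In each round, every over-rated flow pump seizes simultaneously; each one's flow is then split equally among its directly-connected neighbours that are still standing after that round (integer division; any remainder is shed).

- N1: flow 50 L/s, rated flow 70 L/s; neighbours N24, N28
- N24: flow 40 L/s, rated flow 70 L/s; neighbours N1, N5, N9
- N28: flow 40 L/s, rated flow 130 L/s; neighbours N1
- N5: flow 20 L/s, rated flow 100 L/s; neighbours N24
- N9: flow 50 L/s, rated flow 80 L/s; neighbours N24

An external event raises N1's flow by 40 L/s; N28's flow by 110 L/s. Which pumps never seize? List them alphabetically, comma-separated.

N5

Round 1 — N1 at 90 > 70; N28 at 150 > 130. N1, N28 seize.
  N1 sheds 90 L/s to N24: 90 each.
    N24: 40+90 = 130 > 70
  N28 sheds 150 L/s: no online neighbours, lost.
Round 2 — N24 seizes.
  N24 sheds 130 L/s to N5, N9: 65 each.
    N5: 20+65 = 85 ≤ 100
    N9: 50+65 = 115 > 80
Round 3 — N9 seizes.
  N9 sheds 115 L/s: no online neighbours, lost.
No further seizures.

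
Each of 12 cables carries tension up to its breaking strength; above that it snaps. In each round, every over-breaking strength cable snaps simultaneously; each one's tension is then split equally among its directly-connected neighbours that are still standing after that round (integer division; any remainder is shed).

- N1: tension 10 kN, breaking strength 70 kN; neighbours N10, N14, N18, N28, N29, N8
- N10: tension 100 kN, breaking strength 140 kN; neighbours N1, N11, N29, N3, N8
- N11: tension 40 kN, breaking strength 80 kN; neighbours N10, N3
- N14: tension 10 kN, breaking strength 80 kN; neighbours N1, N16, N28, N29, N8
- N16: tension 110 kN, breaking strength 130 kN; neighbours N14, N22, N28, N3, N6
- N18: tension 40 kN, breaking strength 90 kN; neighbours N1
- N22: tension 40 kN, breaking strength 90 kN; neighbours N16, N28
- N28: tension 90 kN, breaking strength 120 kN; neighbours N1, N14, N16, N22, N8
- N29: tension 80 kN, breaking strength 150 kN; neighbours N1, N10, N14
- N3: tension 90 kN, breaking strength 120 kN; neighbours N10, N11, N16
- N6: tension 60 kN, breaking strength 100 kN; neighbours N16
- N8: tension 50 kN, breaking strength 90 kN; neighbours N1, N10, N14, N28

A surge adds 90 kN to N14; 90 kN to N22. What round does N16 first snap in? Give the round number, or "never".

2

Round 1 — N14 at 100 > 80; N22 at 130 > 90. N14, N22 snap.
  N14 sheds 100 kN to N1, N16, N28, N29, N8: 20 each.
    N1: 10+20 = 30 ≤ 70
    N16: 110+20 = 130 ≤ 130
    N28: 90+20 = 110 ≤ 120
    N29: 80+20 = 100 ≤ 150
    N8: 50+20 = 70 ≤ 90
  N22 sheds 130 kN to N16, N28: 65 each.
    N16: 130+65 = 195 > 130
    N28: 110+65 = 175 > 120
Round 2 — N16, N28 snap.
  N16 sheds 195 kN to N3, N6: 97 each (1 lost).
    N3: 90+97 = 187 > 120
    N6: 60+97 = 157 > 100
  N28 sheds 175 kN to N1, N8: 87 each (1 lost).
    N1: 30+87 = 117 > 70
    N8: 70+87 = 157 > 90
Round 3 — N1, N3, N6, N8 snap.
  N1 sheds 117 kN to N10, N18, N29: 39 each.
    N10: 100+39 = 139 ≤ 140
    N18: 40+39 = 79 ≤ 90
    N29: 100+39 = 139 ≤ 150
  N3 sheds 187 kN to N10, N11: 93 each (1 lost).
    N10: 139+93 = 232 > 140
    N11: 40+93 = 133 > 80
  N6 sheds 157 kN: no online neighbours, lost.
  N8 sheds 157 kN to N10: 157 each.
    N10: 232+157 = 389 > 140
Round 4 — N10, N11 snap.
  N10 sheds 389 kN to N29: 389 each.
    N29: 139+389 = 528 > 150
  N11 sheds 133 kN: no online neighbours, lost.
Round 5 — N29 snaps.
  N29 sheds 528 kN: no online neighbours, lost.
No further breaks.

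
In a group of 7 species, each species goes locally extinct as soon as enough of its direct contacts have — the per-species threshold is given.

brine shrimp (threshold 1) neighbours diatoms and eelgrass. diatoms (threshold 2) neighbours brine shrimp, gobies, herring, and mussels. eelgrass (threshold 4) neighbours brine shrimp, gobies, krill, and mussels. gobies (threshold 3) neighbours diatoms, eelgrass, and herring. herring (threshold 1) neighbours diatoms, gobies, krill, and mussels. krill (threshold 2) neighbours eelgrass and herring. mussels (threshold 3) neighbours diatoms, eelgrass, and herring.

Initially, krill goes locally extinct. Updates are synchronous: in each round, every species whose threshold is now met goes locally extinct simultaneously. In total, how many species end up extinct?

Round 1 — krill goes locally extinct (initial).
Round 2 — checking thresholds:
  eelgrass: 1 of 4 neighbours < 4, not yet.
  herring: 1 of 4 neighbours ≥ 1, goes locally extinct.
Round 3 — no new extinctions; cascade stops.

2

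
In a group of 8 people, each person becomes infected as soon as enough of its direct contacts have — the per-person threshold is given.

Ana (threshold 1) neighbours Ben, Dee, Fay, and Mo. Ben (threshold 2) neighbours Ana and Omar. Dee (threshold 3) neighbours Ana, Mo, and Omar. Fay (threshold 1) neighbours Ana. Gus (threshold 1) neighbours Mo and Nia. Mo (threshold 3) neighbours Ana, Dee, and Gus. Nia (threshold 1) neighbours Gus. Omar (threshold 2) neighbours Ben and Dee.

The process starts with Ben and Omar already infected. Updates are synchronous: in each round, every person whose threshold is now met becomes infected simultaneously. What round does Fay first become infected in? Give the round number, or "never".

Round 1 — Ben, Omar become infected (initial).
Round 2 — checking thresholds:
  Ana: 1 of 4 neighbours ≥ 1, becomes infected.
  Dee: 1 of 3 neighbours < 3, holds.
Round 3 — checking thresholds:
  Dee: 2 of 3 neighbours < 3, holds.
  Fay: 1 of 1 neighbours ≥ 1, becomes infected.
  Mo: 1 of 3 neighbours < 3, holds.
Round 4 — no new infections; cascade stops.

3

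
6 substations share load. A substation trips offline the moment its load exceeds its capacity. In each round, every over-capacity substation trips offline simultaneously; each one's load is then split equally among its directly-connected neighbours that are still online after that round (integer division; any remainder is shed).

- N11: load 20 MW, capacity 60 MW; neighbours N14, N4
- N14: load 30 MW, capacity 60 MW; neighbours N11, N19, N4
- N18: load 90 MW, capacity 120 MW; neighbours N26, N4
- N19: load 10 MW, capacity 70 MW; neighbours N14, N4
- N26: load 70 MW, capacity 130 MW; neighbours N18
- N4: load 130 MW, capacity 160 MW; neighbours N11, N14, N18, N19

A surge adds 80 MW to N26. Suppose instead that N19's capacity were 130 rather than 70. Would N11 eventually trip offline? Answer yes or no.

With N19's capacity at 130:
Round 1 — N26 at 150 > 130. N26 trips offline.
  N26 sheds 150 MW to N18: 150 each.
    N18: 90+150 = 240 > 120
Round 2 — N18 trips offline.
  N18 sheds 240 MW to N4: 240 each.
    N4: 130+240 = 370 > 160
Round 3 — N4 trips offline.
  N4 sheds 370 MW to N11, N14, N19: 123 each (1 lost).
    N11: 20+123 = 143 > 60
    N14: 30+123 = 153 > 60
    N19: 10+123 = 133 > 130
Round 4 — N11, N14, N19 trip offline.
  N11 sheds 143 MW: no online neighbours, lost.
  N14 sheds 153 MW: no online neighbours, lost.
  N19 sheds 133 MW: no online neighbours, lost.
No further trips.

yes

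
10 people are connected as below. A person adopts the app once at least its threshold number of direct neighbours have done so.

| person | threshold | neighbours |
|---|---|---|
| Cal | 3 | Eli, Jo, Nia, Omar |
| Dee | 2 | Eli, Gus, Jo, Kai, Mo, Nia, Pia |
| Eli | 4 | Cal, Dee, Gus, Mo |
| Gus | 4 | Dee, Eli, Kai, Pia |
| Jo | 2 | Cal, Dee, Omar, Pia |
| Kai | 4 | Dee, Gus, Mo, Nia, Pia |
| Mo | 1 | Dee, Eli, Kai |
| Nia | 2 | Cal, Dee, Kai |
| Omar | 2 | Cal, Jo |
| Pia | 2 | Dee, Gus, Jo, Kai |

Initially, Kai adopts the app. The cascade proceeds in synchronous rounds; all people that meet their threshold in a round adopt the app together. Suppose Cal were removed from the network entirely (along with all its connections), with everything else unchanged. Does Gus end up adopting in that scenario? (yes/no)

no

With Cal removed:
Round 1 — Kai adopts the app (initial).
Round 2 — checking thresholds:
  Dee: 1 of 7 neighbours < 2, not yet.
  Gus: 1 of 4 neighbours < 4, not yet.
  Mo: 1 of 3 neighbours ≥ 1, adopts the app.
  Nia: 1 of 2 neighbours < 2, not yet.
  Pia: 1 of 4 neighbours < 2, not yet.
Round 3 — checking thresholds:
  Dee: 2 of 7 neighbours ≥ 2, adopts the app.
  Eli: 1 of 3 neighbours < 4, not yet.
  Gus: 1 of 4 neighbours < 4, not yet.
  Nia: 1 of 2 neighbours < 2, not yet.
  Pia: 1 of 4 neighbours < 2, not yet.
Round 4 — checking thresholds:
  Eli: 2 of 3 neighbours < 4, not yet.
  Gus: 2 of 4 neighbours < 4, not yet.
  Jo: 1 of 3 neighbours < 2, not yet.
  Nia: 2 of 2 neighbours ≥ 2, adopts the app.
  Pia: 2 of 4 neighbours ≥ 2, adopts the app.
Round 5 — checking thresholds:
  Eli: 2 of 3 neighbours < 4, not yet.
  Gus: 3 of 4 neighbours < 4, not yet.
  Jo: 2 of 3 neighbours ≥ 2, adopts the app.
Round 6 — no new adoptions; cascade stops.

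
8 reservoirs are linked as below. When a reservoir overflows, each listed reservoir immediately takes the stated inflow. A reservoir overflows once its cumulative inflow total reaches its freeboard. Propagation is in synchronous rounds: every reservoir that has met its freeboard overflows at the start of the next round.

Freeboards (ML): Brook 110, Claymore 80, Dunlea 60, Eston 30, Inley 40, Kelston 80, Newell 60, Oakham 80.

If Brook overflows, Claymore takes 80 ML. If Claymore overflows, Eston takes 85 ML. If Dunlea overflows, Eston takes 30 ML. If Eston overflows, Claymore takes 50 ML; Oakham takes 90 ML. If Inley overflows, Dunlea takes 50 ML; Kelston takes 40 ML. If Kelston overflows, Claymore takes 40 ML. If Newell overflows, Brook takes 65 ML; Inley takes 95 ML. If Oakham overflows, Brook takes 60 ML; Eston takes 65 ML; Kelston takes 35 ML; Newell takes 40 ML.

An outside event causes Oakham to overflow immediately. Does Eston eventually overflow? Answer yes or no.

Round 1 — Oakham overflows (initial).
  Brook: +60 → 60 < 110
  Eston: +65 → 65 ≥ 30
  Kelston: +35 → 35 < 80
  Newell: +40 → 40 < 60
Round 2 — Eston overflows.
  Claymore: +50 → 50 < 80
No further overflows.

yes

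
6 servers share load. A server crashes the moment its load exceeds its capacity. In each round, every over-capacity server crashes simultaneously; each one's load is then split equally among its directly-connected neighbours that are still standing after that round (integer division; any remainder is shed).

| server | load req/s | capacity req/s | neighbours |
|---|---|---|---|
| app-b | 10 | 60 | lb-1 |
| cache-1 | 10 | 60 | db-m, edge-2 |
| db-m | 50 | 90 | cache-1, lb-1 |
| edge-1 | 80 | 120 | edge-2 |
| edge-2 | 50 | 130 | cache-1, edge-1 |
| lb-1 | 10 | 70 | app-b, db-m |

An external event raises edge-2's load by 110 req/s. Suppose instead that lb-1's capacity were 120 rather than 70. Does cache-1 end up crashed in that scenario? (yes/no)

yes

With lb-1's capacity at 120:
Round 1 — edge-2 at 160 > 130. edge-2 crashes.
  edge-2 sheds 160 req/s to cache-1, edge-1: 80 each.
    cache-1: 10+80 = 90 > 60
    edge-1: 80+80 = 160 > 120
Round 2 — cache-1, edge-1 crash.
  cache-1 sheds 90 req/s to db-m: 90 each.
    db-m: 50+90 = 140 > 90
  edge-1 sheds 160 req/s: no online neighbours, lost.
Round 3 — db-m crashes.
  db-m sheds 140 req/s to lb-1: 140 each.
    lb-1: 10+140 = 150 > 120
Round 4 — lb-1 crashes.
  lb-1 sheds 150 req/s to app-b: 150 each.
    app-b: 10+150 = 160 > 60
Round 5 — app-b crashes.
  app-b sheds 160 req/s: no online neighbours, lost.
No further crashes.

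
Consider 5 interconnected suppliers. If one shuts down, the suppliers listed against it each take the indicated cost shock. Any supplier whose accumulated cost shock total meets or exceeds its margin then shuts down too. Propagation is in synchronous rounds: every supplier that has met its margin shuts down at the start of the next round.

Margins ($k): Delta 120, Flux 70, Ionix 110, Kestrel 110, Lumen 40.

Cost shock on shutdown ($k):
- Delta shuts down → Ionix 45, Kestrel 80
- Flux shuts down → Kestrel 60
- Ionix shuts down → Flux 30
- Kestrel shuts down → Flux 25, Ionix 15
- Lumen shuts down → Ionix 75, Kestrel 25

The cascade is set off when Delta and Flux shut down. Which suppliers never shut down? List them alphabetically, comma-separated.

Round 1 — Delta, Flux shut down (initial).
  Ionix: +45 → 45 < 110
  Kestrel: +80+60 → 140 ≥ 110
Round 2 — Kestrel shuts down.
  Ionix: +15 → 60 < 110
No further shutdowns.

Ionix, Lumen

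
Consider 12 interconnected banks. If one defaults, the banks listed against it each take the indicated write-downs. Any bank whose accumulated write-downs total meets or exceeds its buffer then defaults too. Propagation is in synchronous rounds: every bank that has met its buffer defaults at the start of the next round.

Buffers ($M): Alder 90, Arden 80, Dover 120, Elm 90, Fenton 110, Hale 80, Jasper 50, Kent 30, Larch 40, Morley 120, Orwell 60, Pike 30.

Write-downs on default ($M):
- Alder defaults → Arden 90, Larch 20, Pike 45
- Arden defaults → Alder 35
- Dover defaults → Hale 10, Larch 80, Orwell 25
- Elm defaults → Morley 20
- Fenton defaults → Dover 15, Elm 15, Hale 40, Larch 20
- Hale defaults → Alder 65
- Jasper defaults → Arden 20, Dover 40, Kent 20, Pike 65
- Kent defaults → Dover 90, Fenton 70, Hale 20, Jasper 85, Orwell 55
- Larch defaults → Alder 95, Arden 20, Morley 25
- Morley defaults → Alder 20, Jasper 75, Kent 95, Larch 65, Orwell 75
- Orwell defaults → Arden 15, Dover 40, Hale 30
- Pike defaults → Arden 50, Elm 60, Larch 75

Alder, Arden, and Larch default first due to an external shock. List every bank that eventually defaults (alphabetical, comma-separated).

Alder, Arden, Larch, Pike

Round 1 — Alder, Arden, Larch default (initial).
  Morley: +25 → 25 < 120
  Pike: +45 → 45 ≥ 30
Round 2 — Pike defaults.
  Elm: +60 → 60 < 90
No further defaults.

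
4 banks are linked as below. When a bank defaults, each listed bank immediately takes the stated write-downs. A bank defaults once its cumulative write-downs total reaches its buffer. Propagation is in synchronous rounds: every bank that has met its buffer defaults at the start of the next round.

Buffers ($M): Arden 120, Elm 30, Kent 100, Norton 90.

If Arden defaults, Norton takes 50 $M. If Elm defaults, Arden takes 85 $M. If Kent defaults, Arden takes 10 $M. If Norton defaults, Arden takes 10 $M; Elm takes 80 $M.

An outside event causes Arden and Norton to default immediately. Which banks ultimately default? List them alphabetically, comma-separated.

Arden, Elm, Norton

Round 1 — Arden, Norton default (initial).
  Elm: +80 → 80 ≥ 30
Round 2 — Elm defaults.
No further defaults.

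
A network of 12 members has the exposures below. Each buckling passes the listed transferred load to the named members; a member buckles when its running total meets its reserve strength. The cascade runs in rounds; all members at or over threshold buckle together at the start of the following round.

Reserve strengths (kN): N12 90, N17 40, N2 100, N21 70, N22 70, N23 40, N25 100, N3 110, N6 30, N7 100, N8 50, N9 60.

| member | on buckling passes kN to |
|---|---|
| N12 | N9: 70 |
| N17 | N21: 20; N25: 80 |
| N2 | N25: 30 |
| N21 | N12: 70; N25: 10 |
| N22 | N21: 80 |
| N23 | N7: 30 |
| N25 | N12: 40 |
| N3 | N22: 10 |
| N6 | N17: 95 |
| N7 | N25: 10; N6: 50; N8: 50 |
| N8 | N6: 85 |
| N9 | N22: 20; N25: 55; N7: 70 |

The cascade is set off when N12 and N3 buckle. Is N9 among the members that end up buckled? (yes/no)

Round 1 — N12, N3 buckle (initial).
  N22: +10 → 10 < 70
  N9: +70 → 70 ≥ 60
Round 2 — N9 buckles.
  N22: +20 → 30 < 70
  N25: +55 → 55 < 100
  N7: +70 → 70 < 100
No further bucklings.

yes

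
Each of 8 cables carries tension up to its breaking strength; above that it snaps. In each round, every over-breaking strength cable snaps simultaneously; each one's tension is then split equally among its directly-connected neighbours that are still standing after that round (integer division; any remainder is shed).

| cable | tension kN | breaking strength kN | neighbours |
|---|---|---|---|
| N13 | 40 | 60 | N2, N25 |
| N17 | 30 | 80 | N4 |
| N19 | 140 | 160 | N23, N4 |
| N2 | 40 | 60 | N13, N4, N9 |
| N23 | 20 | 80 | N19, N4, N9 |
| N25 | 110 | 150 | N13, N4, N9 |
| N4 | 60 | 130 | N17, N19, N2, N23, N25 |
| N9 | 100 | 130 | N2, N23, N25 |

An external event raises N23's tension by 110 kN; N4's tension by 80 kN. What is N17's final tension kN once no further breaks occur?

65

Round 1 — N23 at 130 > 80; N4 at 140 > 130. N23, N4 snap.
  N23 sheds 130 kN to N19, N9: 65 each.
    N19: 140+65 = 205 > 160
    N9: 100+65 = 165 > 130
  N4 sheds 140 kN to N17, N19, N2, N25: 35 each.
    N17: 30+35 = 65 ≤ 80
    N19: 205+35 = 240 > 160
    N2: 40+35 = 75 > 60
    N25: 110+35 = 145 ≤ 150
Round 2 — N19, N2, N9 snap.
  N19 sheds 240 kN: no online neighbours, lost.
  N2 sheds 75 kN to N13: 75 each.
    N13: 40+75 = 115 > 60
  N9 sheds 165 kN to N25: 165 each.
    N25: 145+165 = 310 > 150
Round 3 — N13, N25 snap.
  N13 sheds 115 kN: no online neighbours, lost.
  N25 sheds 310 kN: no online neighbours, lost.
No further breaks.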